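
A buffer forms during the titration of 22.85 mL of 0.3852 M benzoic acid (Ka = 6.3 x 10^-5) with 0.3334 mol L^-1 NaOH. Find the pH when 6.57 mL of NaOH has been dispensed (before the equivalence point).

3.72

Initial n(C6H5COOH) = 0.3852 x 0.02285 = 0.008802 mol.
n(NaOH) added = 0.3334 x 0.006570 = 0.002190 mol, converting that many moles of C6H5COOH to C6H5COO-.
Remaining n(C6H5COOH) = 0.006611 mol; n(C6H5COO-) = 0.002190 mol.
By Henderson-Hasselbalch, pH = pKa + log([A^-]/[HA]) = 4.20 + log(0.002190/0.006611) = 4.20 + (-0.48) = 3.72.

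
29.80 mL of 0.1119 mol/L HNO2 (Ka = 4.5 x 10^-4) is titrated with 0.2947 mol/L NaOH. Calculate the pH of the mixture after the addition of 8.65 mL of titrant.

Initial n(HNO2) = 0.1119 x 0.02980 = 0.003335 mol.
n(NaOH) added = 0.2947 x 0.008650 = 0.002549 mol, converting that many moles of HNO2 to NO2-.
Remaining n(HNO2) = 0.0007855 mol; n(NO2-) = 0.002549 mol.
By Henderson-Hasselbalch, pH = pKa + log([A^-]/[HA]) = 3.35 + log(0.002549/0.0007855) = 3.35 + (+0.51) = 3.86.

3.86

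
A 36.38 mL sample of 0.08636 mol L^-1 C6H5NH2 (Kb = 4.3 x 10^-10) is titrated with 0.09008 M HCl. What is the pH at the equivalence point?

n(C6H5NH2) = 0.08636 x 0.03638 = 0.003142 mol; V(HCl) at equivalence = 0.003142/0.09008 = 0.03488 L.
At equivalence the base is fully converted to C6H5NH3+; total volume = 0.07126 L, so [C6H5NH3+] = 0.003142/0.07126 = 0.04409 M.
Ka(C6H5NH3+) = Kw/Kb = 1.0e-14 / 4.3 x 10^-10 = 2.33e-5.
[H^+] = sqrt(Ka x [C6H5NH3+]) = sqrt(2.33e-5 x 0.04409) = 0.00101 M.
pH = -log(0.00101) = 2.99.

2.99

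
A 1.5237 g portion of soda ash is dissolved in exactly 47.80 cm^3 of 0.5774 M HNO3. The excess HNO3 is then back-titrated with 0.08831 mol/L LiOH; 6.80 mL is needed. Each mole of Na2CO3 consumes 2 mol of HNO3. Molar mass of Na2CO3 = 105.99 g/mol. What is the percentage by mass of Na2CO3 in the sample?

93.9%

Total n(HNO3) added = 0.5774 x 0.04780 = 0.02760 mol.
n(LiOH) used = 0.08831 x 0.006800 = 0.0006005 mol, which equals the excess n(HNO3).
So n(HNO3) consumed by the sample = 0.02760 - 0.0006005 = 0.02700 mol.
n(Na2CO3) = 0.02700 / 2 = 0.01350 mol.
mass Na2CO3 = 0.01350 x 105.99 = 1.431 g, so %Na2CO3 = 1.431/1.5237 x 100 = 93.9%.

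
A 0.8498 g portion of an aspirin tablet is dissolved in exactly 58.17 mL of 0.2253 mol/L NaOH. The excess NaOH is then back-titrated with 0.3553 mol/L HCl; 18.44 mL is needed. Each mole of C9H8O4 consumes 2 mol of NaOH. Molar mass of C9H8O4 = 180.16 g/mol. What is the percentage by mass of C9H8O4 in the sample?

Total n(NaOH) added = 0.2253 x 0.05817 = 0.01311 mol.
n(HCl) used = 0.3553 x 0.01844 = 0.006552 mol, which equals the excess n(NaOH).
So n(NaOH) consumed by the sample = 0.01311 - 0.006552 = 0.006554 mol.
n(C9H8O4) = 0.006554 / 2 = 0.003277 mol.
mass C9H8O4 = 0.003277 x 180.16 = 0.5904 g, so %C9H8O4 = 0.5904/0.8498 x 100 = 69.5%.

69.5%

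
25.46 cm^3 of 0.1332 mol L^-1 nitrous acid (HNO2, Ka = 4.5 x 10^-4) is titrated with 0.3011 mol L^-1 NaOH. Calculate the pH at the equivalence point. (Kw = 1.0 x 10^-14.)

n(HNO2) = 0.1332 x 0.02546 = 0.003391 mol; V(NaOH) at equivalence = 0.003391/0.3011 = 0.01126 L.
At equivalence all the acid is converted to NO2-; total volume = 0.02546 + 0.01126 = 0.03672 L, so [NO2-] = 0.003391/0.03672 = 0.09235 M.
Kb = Kw/Ka = 1.0e-14 / 4.5 x 10^-4 = 2.22e-11.
[OH^-] = sqrt(Kb x [NO2-]) = sqrt(2.22e-11 x 0.09235) = 1.43e-6 M.
pOH = 5.84, so pH = 14.00 - 5.84 = 8.16.

8.16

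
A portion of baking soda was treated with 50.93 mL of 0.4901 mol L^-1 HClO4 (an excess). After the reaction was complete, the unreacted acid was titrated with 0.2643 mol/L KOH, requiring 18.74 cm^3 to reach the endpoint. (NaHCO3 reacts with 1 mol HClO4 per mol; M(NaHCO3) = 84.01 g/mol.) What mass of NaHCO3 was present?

Total n(HClO4) added = 0.4901 x 0.05093 = 0.02496 mol.
n(KOH) used = 0.2643 x 0.01874 = 0.004953 mol, which equals the excess n(HClO4).
So n(HClO4) consumed by the sample = 0.02496 - 0.004953 = 0.02001 mol.
n(NaHCO3) = 0.02001 / 1 = 0.02001 mol.
mass = 0.02001 mol x 84.01 g/mol = 1.68 g.

1.68 g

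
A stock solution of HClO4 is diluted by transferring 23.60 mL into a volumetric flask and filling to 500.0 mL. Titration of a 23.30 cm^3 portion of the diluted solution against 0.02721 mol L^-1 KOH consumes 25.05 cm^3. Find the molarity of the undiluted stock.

0.620 M

n(KOH) = 0.02721 x 0.02505 = 0.0006816 mol.
n(HClO4) in the aliquot = 0.0006816 mol.
[diluted HClO4] = 0.0006816 / 0.02330 = 0.02925 M.
Dilution factor = 500.0/23.60 = 21.19, so [stock] = 0.02925 x 21.19 = 0.620 M.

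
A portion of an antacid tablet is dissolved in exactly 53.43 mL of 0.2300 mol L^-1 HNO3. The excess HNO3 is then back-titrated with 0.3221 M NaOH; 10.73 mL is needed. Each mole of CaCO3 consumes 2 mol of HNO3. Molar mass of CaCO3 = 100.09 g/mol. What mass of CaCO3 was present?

Total n(HNO3) added = 0.2300 x 0.05343 = 0.01229 mol.
n(NaOH) used = 0.3221 x 0.01073 = 0.003456 mol, which equals the excess n(HNO3).
So n(HNO3) consumed by the sample = 0.01229 - 0.003456 = 0.008833 mol.
n(CaCO3) = 0.008833 / 2 = 0.004416 mol.
mass = 0.004416 mol x 100.09 g/mol = 0.442 g.

0.442 g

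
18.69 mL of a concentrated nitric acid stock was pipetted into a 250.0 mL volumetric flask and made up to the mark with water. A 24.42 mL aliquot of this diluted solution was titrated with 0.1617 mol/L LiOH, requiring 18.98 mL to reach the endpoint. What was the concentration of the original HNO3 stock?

1.68 M

n(LiOH) = 0.1617 x 0.01898 = 0.003069 mol.
n(HNO3) in the aliquot = 0.003069 mol.
[diluted HNO3] = 0.003069 / 0.02442 = 0.1257 M.
Dilution factor = 250.0/18.69 = 13.38, so [stock] = 0.1257 x 13.38 = 1.68 M.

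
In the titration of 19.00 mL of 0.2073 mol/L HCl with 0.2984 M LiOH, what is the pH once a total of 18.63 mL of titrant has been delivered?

n(acid) = 0.2073 x 0.01900 = 0.003939 mol; n(LiOH) added = 0.2984 x 0.01863 = 0.005559 mol.
Base is in excess by 0.005559 - 0.003939 = 0.001620 mol in a total volume of 0.03763 L.
[OH^-] = 0.001620/0.03763 = 0.04306 M, so pOH = 1.37 and pH = 14.00 - 1.37 = 12.63.

12.63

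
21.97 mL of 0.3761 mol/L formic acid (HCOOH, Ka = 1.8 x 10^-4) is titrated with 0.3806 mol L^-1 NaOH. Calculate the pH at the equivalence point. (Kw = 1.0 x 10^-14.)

8.51

n(HCOOH) = 0.3761 x 0.02197 = 0.008263 mol; V(NaOH) at equivalence = 0.008263/0.3806 = 0.02171 L.
At equivalence all the acid is converted to HCOO-; total volume = 0.02197 + 0.02171 = 0.04368 L, so [HCOO-] = 0.008263/0.04368 = 0.1892 M.
Kb = Kw/Ka = 1.0e-14 / 1.8 x 10^-4 = 5.56e-11.
[OH^-] = sqrt(Kb x [HCOO-]) = sqrt(5.56e-11 x 0.1892) = 3.24e-6 M.
pOH = 5.49, so pH = 14.00 - 5.49 = 8.51.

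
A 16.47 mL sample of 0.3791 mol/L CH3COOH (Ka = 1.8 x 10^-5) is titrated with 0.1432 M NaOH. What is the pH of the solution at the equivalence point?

n(CH3COOH) = 0.3791 x 0.01647 = 0.006244 mol; V(NaOH) at equivalence = 0.006244/0.1432 = 0.04360 L.
At equivalence all the acid is converted to CH3COO-; total volume = 0.01647 + 0.04360 = 0.06007 L, so [CH3COO-] = 0.006244/0.06007 = 0.1039 M.
Kb = Kw/Ka = 1.0e-14 / 1.8 x 10^-5 = 5.56e-10.
[OH^-] = sqrt(Kb x [CH3COO-]) = sqrt(5.56e-10 x 0.1039) = 7.60e-6 M.
pOH = 5.12, so pH = 14.00 - 5.12 = 8.88.

8.88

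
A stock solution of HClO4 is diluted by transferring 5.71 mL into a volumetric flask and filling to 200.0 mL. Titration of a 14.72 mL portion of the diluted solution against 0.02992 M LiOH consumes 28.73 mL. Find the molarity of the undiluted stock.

n(LiOH) = 0.02992 x 0.02873 = 0.0008596 mol.
n(HClO4) in the aliquot = 0.0008596 mol.
[diluted HClO4] = 0.0008596 / 0.01472 = 0.05840 M.
Dilution factor = 200.0/5.710 = 35.03, so [stock] = 0.05840 x 35.03 = 2.05 M.

2.05 M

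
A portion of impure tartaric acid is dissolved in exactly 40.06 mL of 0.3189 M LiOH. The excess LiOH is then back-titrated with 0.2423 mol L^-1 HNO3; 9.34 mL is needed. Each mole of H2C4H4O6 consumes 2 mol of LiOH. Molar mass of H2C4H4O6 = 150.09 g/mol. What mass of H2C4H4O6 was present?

Total n(LiOH) added = 0.3189 x 0.04006 = 0.01278 mol.
n(HNO3) used = 0.2423 x 0.009340 = 0.002263 mol, which equals the excess n(LiOH).
So n(LiOH) consumed by the sample = 0.01278 - 0.002263 = 0.01051 mol.
n(H2C4H4O6) = 0.01051 / 2 = 0.005256 mol.
mass = 0.005256 mol x 150.09 g/mol = 0.789 g.

0.789 g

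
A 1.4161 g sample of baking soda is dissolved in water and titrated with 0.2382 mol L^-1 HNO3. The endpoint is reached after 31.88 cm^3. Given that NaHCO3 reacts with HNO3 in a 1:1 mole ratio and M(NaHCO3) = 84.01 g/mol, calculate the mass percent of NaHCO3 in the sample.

n(HNO3) = 0.2382 x 0.03188 = 0.007594 mol.
n(NaHCO3) = 0.007594 / 1 = 0.007594 mol.
mass of NaHCO3 = 0.007594 x 84.01 = 0.6380 g.
% purity = 0.6380 / 1.4161 x 100 = 45.1%.

45.1%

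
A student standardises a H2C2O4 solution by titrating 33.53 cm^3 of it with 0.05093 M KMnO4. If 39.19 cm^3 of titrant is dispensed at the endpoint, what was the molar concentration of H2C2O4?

0.149 M

n(KMnO4) = 0.05093 x 0.03919 = 0.001996 mol.
From the balanced equation, 2 mol KMnO4 reacts with 5 mol H2C2O4, so n(H2C2O4) = 0.001996 x 5/2 = 0.004990 mol.
[H2C2O4] = 0.004990 / 0.03353 L = 0.149 M.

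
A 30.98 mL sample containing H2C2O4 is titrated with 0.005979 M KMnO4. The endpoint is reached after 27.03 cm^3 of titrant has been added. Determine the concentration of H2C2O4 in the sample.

n(KMnO4) = 0.005979 x 0.02703 = 0.0001616 mol.
From the balanced equation, 2 mol KMnO4 reacts with 5 mol H2C2O4, so n(H2C2O4) = 0.0001616 x 5/2 = 0.0004040 mol.
[H2C2O4] = 0.0004040 / 0.03098 L = 0.0130 M.

0.0130 M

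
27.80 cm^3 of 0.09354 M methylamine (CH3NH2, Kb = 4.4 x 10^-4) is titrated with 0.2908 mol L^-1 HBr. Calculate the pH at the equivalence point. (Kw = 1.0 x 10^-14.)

5.90

n(CH3NH2) = 0.09354 x 0.02780 = 0.002600 mol; V(HBr) at equivalence = 0.002600/0.2908 = 0.008942 L.
At equivalence the base is fully converted to CH3NH3+; total volume = 0.03674 L, so [CH3NH3+] = 0.002600/0.03674 = 0.07077 M.
Ka(CH3NH3+) = Kw/Kb = 1.0e-14 / 4.4 x 10^-4 = 2.27e-11.
[H^+] = sqrt(Ka x [CH3NH3+]) = sqrt(2.27e-11 x 0.07077) = 1.27e-6 M.
pH = -log(1.27e-6) = 5.90.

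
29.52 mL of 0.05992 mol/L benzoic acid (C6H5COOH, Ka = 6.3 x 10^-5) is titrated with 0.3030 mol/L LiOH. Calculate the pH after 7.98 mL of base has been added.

12.24

n(acid) = 0.05992 x 0.02952 = 0.001769 mol; n(LiOH) added = 0.3030 x 0.007980 = 0.002418 mol.
Base is in excess by 0.002418 - 0.001769 = 0.0006491 mol in a total volume of 0.03750 L.
[OH^-] = 0.0006491/0.03750 = 0.01731 M, so pOH = 1.76 and pH = 14.00 - 1.76 = 12.24.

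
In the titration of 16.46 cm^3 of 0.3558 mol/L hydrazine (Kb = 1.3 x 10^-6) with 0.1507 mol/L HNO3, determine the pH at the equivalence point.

4.54

n(N2H4) = 0.3558 x 0.01646 = 0.005856 mol; V(HNO3) at equivalence = 0.005856/0.1507 = 0.03886 L.
At equivalence the base is fully converted to N2H5+; total volume = 0.05532 L, so [N2H5+] = 0.005856/0.05532 = 0.1059 M.
Ka(N2H5+) = Kw/Kb = 1.0e-14 / 1.3 x 10^-6 = 7.69e-9.
[H^+] = sqrt(Ka x [N2H5+]) = sqrt(7.69e-9 x 0.1059) = 2.85e-5 M.
pH = -log(2.85e-5) = 4.54.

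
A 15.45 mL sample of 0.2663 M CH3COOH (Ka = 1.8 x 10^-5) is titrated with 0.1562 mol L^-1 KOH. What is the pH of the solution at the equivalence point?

n(CH3COOH) = 0.2663 x 0.01545 = 0.004114 mol; V(KOH) at equivalence = 0.004114/0.1562 = 0.02634 L.
At equivalence all the acid is converted to CH3COO-; total volume = 0.01545 + 0.02634 = 0.04179 L, so [CH3COO-] = 0.004114/0.04179 = 0.09845 M.
Kb = Kw/Ka = 1.0e-14 / 1.8 x 10^-5 = 5.56e-10.
[OH^-] = sqrt(Kb x [CH3COO-]) = sqrt(5.56e-10 x 0.09845) = 7.40e-6 M.
pOH = 5.13, so pH = 14.00 - 5.13 = 8.87.

8.87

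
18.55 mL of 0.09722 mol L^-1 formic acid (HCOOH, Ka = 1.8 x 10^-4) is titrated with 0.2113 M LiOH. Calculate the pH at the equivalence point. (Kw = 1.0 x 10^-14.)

n(HCOOH) = 0.09722 x 0.01855 = 0.001803 mol; V(LiOH) at equivalence = 0.001803/0.2113 = 0.008535 L.
At equivalence all the acid is converted to HCOO-; total volume = 0.01855 + 0.008535 = 0.02708 L, so [HCOO-] = 0.001803/0.02708 = 0.06658 M.
Kb = Kw/Ka = 1.0e-14 / 1.8 x 10^-4 = 5.56e-11.
[OH^-] = sqrt(Kb x [HCOO-]) = sqrt(5.56e-11 x 0.06658) = 1.92e-6 M.
pOH = 5.72, so pH = 14.00 - 5.72 = 8.28.

8.28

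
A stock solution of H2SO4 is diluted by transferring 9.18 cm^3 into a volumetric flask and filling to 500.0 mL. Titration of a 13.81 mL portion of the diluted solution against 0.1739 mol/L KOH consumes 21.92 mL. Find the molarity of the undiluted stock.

7.52 M

n(KOH) = 0.1739 x 0.02192 = 0.003812 mol.
n(H2SO4) in the aliquot = 0.003812 x 1/2 = 0.001906 mol.
[diluted H2SO4] = 0.001906 / 0.01381 = 0.1380 M.
Dilution factor = 500.0/9.180 = 54.47, so [stock] = 0.1380 x 54.47 = 7.52 M.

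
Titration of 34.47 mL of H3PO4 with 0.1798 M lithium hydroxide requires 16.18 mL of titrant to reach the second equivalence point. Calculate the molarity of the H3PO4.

n(LiOH) = 0.1798 x 0.01618 = 0.002909 mol.
At the second equivalence point, 2 mol OH^- react per mol H3PO4, so n(H3PO4) = 0.002909 / 2 = 0.001455 mol.
[H3PO4] = 0.001455 / 0.03447 L = 0.0422 M.

0.0422 M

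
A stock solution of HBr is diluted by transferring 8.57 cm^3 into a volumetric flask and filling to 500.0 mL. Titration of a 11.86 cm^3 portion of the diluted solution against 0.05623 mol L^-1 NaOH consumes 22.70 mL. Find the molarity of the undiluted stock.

6.28 M

n(NaOH) = 0.05623 x 0.02270 = 0.001276 mol.
n(HBr) in the aliquot = 0.001276 mol.
[diluted HBr] = 0.001276 / 0.01186 = 0.1076 M.
Dilution factor = 500.0/8.570 = 58.34, so [stock] = 0.1076 x 58.34 = 6.28 M.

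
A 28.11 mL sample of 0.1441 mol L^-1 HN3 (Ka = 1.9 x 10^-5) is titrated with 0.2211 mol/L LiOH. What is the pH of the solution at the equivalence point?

8.83

n(HN3) = 0.1441 x 0.02811 = 0.004051 mol; V(LiOH) at equivalence = 0.004051/0.2211 = 0.01832 L.
At equivalence all the acid is converted to N3-; total volume = 0.02811 + 0.01832 = 0.04643 L, so [N3-] = 0.004051/0.04643 = 0.08724 M.
Kb = Kw/Ka = 1.0e-14 / 1.9 x 10^-5 = 5.26e-10.
[OH^-] = sqrt(Kb x [N3-]) = sqrt(5.26e-10 x 0.08724) = 6.78e-6 M.
pOH = 5.17, so pH = 14.00 - 5.17 = 8.83.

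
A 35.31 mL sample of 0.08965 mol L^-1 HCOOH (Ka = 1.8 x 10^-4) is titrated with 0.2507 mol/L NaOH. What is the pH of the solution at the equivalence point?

8.28

n(HCOOH) = 0.08965 x 0.03531 = 0.003166 mol; V(NaOH) at equivalence = 0.003166/0.2507 = 0.01263 L.
At equivalence all the acid is converted to HCOO-; total volume = 0.03531 + 0.01263 = 0.04794 L, so [HCOO-] = 0.003166/0.04794 = 0.06604 M.
Kb = Kw/Ka = 1.0e-14 / 1.8 x 10^-4 = 5.56e-11.
[OH^-] = sqrt(Kb x [HCOO-]) = sqrt(5.56e-11 x 0.06604) = 1.92e-6 M.
pOH = 5.72, so pH = 14.00 - 5.72 = 8.28.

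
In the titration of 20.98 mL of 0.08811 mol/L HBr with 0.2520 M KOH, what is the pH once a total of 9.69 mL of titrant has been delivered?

n(acid) = 0.08811 x 0.02098 = 0.001849 mol; n(KOH) added = 0.2520 x 0.009690 = 0.002442 mol.
Base is in excess by 0.002442 - 0.001849 = 0.0005933 mol in a total volume of 0.03067 L.
[OH^-] = 0.0005933/0.03067 = 0.01935 M, so pOH = 1.71 and pH = 14.00 - 1.71 = 12.29.

12.29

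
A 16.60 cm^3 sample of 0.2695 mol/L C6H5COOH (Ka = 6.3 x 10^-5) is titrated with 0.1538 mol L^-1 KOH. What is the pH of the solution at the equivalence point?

n(C6H5COOH) = 0.2695 x 0.01660 = 0.004474 mol; V(KOH) at equivalence = 0.004474/0.1538 = 0.02909 L.
At equivalence all the acid is converted to C6H5COO-; total volume = 0.01660 + 0.02909 = 0.04569 L, so [C6H5COO-] = 0.004474/0.04569 = 0.09792 M.
Kb = Kw/Ka = 1.0e-14 / 6.3 x 10^-5 = 1.59e-10.
[OH^-] = sqrt(Kb x [C6H5COO-]) = sqrt(1.59e-10 x 0.09792) = 3.94e-6 M.
pOH = 5.40, so pH = 14.00 - 5.40 = 8.60.

8.60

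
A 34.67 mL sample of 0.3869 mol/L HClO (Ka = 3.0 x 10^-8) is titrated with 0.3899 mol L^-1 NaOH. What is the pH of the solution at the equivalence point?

10.41

n(HClO) = 0.3869 x 0.03467 = 0.01341 mol; V(NaOH) at equivalence = 0.01341/0.3899 = 0.03440 L.
At equivalence all the acid is converted to ClO-; total volume = 0.03467 + 0.03440 = 0.06907 L, so [ClO-] = 0.01341/0.06907 = 0.1942 M.
Kb = Kw/Ka = 1.0e-14 / 3.0 x 10^-8 = 3.33e-7.
[OH^-] = sqrt(Kb x [ClO-]) = sqrt(3.33e-7 x 0.1942) = 0.000254 M.
pOH = 3.59, so pH = 14.00 - 3.59 = 10.41.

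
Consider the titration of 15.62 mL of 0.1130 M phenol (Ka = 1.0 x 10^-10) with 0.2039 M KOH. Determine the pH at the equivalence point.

11.43

n(C6H5OH) = 0.1130 x 0.01562 = 0.001765 mol; V(KOH) at equivalence = 0.001765/0.2039 = 0.008656 L.
At equivalence all the acid is converted to C6H5O-; total volume = 0.01562 + 0.008656 = 0.02428 L, so [C6H5O-] = 0.001765/0.02428 = 0.07271 M.
Kb = Kw/Ka = 1.0e-14 / 1.0 x 10^-10 = 0.000100.
[OH^-] = sqrt(Kb x [C6H5O-]) = sqrt(0.000100 x 0.07271) = 0.00270 M.
pOH = 2.57, so pH = 14.00 - 2.57 = 11.43.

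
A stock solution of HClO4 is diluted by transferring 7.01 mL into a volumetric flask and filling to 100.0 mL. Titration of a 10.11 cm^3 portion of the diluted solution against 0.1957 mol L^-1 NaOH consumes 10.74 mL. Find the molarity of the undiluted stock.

2.97 M

n(NaOH) = 0.1957 x 0.01074 = 0.002102 mol.
n(HClO4) in the aliquot = 0.002102 mol.
[diluted HClO4] = 0.002102 / 0.01011 = 0.2079 M.
Dilution factor = 100.0/7.010 = 14.27, so [stock] = 0.2079 x 14.27 = 2.97 M.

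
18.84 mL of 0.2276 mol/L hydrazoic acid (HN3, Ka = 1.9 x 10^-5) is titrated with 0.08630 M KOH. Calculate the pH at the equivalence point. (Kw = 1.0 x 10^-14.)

8.76

n(HN3) = 0.2276 x 0.01884 = 0.004288 mol; V(KOH) at equivalence = 0.004288/0.08630 = 0.04969 L.
At equivalence all the acid is converted to N3-; total volume = 0.01884 + 0.04969 = 0.06853 L, so [N3-] = 0.004288/0.06853 = 0.06257 M.
Kb = Kw/Ka = 1.0e-14 / 1.9 x 10^-5 = 5.26e-10.
[OH^-] = sqrt(Kb x [N3-]) = sqrt(5.26e-10 x 0.06257) = 5.74e-6 M.
pOH = 5.24, so pH = 14.00 - 5.24 = 8.76.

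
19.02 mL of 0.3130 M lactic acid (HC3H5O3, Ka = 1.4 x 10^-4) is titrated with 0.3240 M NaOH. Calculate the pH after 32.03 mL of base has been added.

n(acid) = 0.3130 x 0.01902 = 0.005953 mol; n(NaOH) added = 0.3240 x 0.03203 = 0.01038 mol.
Base is in excess by 0.01038 - 0.005953 = 0.004424 mol in a total volume of 0.05105 L.
[OH^-] = 0.004424/0.05105 = 0.08667 M, so pOH = 1.06 and pH = 14.00 - 1.06 = 12.94.

12.94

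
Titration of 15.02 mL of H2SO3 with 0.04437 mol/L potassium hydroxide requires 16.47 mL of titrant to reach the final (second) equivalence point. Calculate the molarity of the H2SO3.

n(KOH) = 0.04437 x 0.01647 = 0.0007308 mol.
At the final (second) equivalence point, 2 mol OH^- react per mol H2SO3, so n(H2SO3) = 0.0007308 / 2 = 0.0003654 mol.
[H2SO3] = 0.0003654 / 0.01502 L = 0.0243 M.

0.0243 M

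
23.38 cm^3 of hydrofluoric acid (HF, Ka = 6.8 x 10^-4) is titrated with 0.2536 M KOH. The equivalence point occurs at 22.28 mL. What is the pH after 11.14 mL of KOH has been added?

11.14 mL is exactly half the equivalence volume (22.28/2), i.e. the half-equivalence point.
There, n(HA) = n(A^-), so pH = pKa = -log(6.8 x 10^-4) = 3.17.

3.17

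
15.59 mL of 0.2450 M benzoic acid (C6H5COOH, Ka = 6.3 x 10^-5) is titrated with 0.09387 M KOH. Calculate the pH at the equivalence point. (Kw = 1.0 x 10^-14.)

n(C6H5COOH) = 0.2450 x 0.01559 = 0.003820 mol; V(KOH) at equivalence = 0.003820/0.09387 = 0.04069 L.
At equivalence all the acid is converted to C6H5COO-; total volume = 0.01559 + 0.04069 = 0.05628 L, so [C6H5COO-] = 0.003820/0.05628 = 0.06787 M.
Kb = Kw/Ka = 1.0e-14 / 6.3 x 10^-5 = 1.59e-10.
[OH^-] = sqrt(Kb x [C6H5COO-]) = sqrt(1.59e-10 x 0.06787) = 3.28e-6 M.
pOH = 5.48, so pH = 14.00 - 5.48 = 8.52.

8.52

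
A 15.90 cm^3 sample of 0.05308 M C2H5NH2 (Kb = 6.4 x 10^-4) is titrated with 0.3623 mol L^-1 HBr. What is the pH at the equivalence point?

6.07

n(C2H5NH2) = 0.05308 x 0.01590 = 0.0008440 mol; V(HBr) at equivalence = 0.0008440/0.3623 = 0.002329 L.
At equivalence the base is fully converted to C2H5NH3+; total volume = 0.01823 L, so [C2H5NH3+] = 0.0008440/0.01823 = 0.04630 M.
Ka(C2H5NH3+) = Kw/Kb = 1.0e-14 / 6.4 x 10^-4 = 1.56e-11.
[H^+] = sqrt(Ka x [C2H5NH3+]) = sqrt(1.56e-11 x 0.04630) = 8.51e-7 M.
pH = -log(8.51e-7) = 6.07.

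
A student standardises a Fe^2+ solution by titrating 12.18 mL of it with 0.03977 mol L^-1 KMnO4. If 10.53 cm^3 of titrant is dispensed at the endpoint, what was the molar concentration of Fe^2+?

n(KMnO4) = 0.03977 x 0.01053 = 0.0004188 mol.
From the balanced equation, 1 mol KMnO4 reacts with 5 mol Fe^2+, so n(Fe^2+) = 0.0004188 x 5/1 = 0.002094 mol.
[Fe^2+] = 0.002094 / 0.01218 L = 0.172 M.

0.172 M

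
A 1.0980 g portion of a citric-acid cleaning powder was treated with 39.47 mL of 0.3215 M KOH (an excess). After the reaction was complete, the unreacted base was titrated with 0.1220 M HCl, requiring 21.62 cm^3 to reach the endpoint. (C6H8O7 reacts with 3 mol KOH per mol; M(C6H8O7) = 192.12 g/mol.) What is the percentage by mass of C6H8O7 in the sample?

Total n(KOH) added = 0.3215 x 0.03947 = 0.01269 mol.
n(HCl) used = 0.1220 x 0.02162 = 0.002638 mol, which equals the excess n(KOH).
So n(KOH) consumed by the sample = 0.01269 - 0.002638 = 0.01005 mol.
n(C6H8O7) = 0.01005 / 3 = 0.003351 mol.
mass C6H8O7 = 0.003351 x 192.12 = 0.6437 g, so %C6H8O7 = 0.6437/1.0980 x 100 = 58.6%.

58.6%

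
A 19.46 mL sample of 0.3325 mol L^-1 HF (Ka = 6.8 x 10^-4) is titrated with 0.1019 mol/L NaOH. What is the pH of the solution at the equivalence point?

n(HF) = 0.3325 x 0.01946 = 0.006470 mol; V(NaOH) at equivalence = 0.006470/0.1019 = 0.06350 L.
At equivalence all the acid is converted to F-; total volume = 0.01946 + 0.06350 = 0.08296 L, so [F-] = 0.006470/0.08296 = 0.07800 M.
Kb = Kw/Ka = 1.0e-14 / 6.8 x 10^-4 = 1.47e-11.
[OH^-] = sqrt(Kb x [F-]) = sqrt(1.47e-11 x 0.07800) = 1.07e-6 M.
pOH = 5.97, so pH = 14.00 - 5.97 = 8.03.

8.03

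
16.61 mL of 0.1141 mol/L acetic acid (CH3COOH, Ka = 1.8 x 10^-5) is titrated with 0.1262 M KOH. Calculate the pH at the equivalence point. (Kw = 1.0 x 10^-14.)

n(CH3COOH) = 0.1141 x 0.01661 = 0.001895 mol; V(KOH) at equivalence = 0.001895/0.1262 = 0.01502 L.
At equivalence all the acid is converted to CH3COO-; total volume = 0.01661 + 0.01502 = 0.03163 L, so [CH3COO-] = 0.001895/0.03163 = 0.05992 M.
Kb = Kw/Ka = 1.0e-14 / 1.8 x 10^-5 = 5.56e-10.
[OH^-] = sqrt(Kb x [CH3COO-]) = sqrt(5.56e-10 x 0.05992) = 5.77e-6 M.
pOH = 5.24, so pH = 14.00 - 5.24 = 8.76.

8.76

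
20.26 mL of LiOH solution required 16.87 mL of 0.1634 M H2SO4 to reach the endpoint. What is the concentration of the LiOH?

0.272 M

n(H2SO4) delivered = 0.1634 x 0.01687 = 0.002757 mol.
The reaction is 2 LiOH + 1 H2SO4, so n(LiOH) = 0.002757 x 2/1 = 0.005513 mol.
[LiOH] = 0.005513 mol / 0.02026 L = 0.272 M.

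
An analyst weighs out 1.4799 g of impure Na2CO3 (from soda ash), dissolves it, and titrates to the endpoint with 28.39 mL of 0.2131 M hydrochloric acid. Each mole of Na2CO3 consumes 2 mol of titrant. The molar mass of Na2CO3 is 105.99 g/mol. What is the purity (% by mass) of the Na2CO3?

21.7%

n(HCl) = 0.2131 x 0.02839 = 0.006050 mol.
n(Na2CO3) = 0.006050 / 2 = 0.003025 mol.
mass of Na2CO3 = 0.003025 x 105.99 = 0.3206 g.
% purity = 0.3206 / 1.4799 x 100 = 21.7%.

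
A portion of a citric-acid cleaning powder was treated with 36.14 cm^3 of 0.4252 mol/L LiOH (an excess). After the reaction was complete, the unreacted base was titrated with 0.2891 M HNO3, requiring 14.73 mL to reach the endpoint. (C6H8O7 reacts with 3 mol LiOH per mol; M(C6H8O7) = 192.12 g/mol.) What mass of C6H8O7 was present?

Total n(LiOH) added = 0.4252 x 0.03614 = 0.01537 mol.
n(HNO3) used = 0.2891 x 0.01473 = 0.004258 mol, which equals the excess n(LiOH).
So n(LiOH) consumed by the sample = 0.01537 - 0.004258 = 0.01111 mol.
n(C6H8O7) = 0.01111 / 3 = 0.003703 mol.
mass = 0.003703 mol x 192.12 g/mol = 0.711 g.

0.711 g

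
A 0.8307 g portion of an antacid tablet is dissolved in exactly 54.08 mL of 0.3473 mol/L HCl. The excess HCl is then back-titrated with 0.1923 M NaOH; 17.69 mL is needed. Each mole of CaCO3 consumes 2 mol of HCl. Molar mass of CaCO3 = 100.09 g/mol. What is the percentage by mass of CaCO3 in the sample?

92.7%

Total n(HCl) added = 0.3473 x 0.05408 = 0.01878 mol.
n(NaOH) used = 0.1923 x 0.01769 = 0.003402 mol, which equals the excess n(HCl).
So n(HCl) consumed by the sample = 0.01878 - 0.003402 = 0.01538 mol.
n(CaCO3) = 0.01538 / 2 = 0.007690 mol.
mass CaCO3 = 0.007690 x 100.09 = 0.7697 g, so %CaCO3 = 0.7697/0.8307 x 100 = 92.7%.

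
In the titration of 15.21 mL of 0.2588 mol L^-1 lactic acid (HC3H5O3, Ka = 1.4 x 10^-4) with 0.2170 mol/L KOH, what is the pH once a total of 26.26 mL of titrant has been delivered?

12.63

n(acid) = 0.2588 x 0.01521 = 0.003936 mol; n(KOH) added = 0.2170 x 0.02626 = 0.005698 mol.
Base is in excess by 0.005698 - 0.003936 = 0.001762 mol in a total volume of 0.04147 L.
[OH^-] = 0.001762/0.04147 = 0.04249 M, so pOH = 1.37 and pH = 14.00 - 1.37 = 12.63.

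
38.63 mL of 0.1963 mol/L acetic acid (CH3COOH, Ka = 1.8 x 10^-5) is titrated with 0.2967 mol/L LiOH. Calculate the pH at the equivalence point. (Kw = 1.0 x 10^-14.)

n(CH3COOH) = 0.1963 x 0.03863 = 0.007583 mol; V(LiOH) at equivalence = 0.007583/0.2967 = 0.02556 L.
At equivalence all the acid is converted to CH3COO-; total volume = 0.03863 + 0.02556 = 0.06419 L, so [CH3COO-] = 0.007583/0.06419 = 0.1181 M.
Kb = Kw/Ka = 1.0e-14 / 1.8 x 10^-5 = 5.56e-10.
[OH^-] = sqrt(Kb x [CH3COO-]) = sqrt(5.56e-10 x 0.1181) = 8.10e-6 M.
pOH = 5.09, so pH = 14.00 - 5.09 = 8.91.

8.91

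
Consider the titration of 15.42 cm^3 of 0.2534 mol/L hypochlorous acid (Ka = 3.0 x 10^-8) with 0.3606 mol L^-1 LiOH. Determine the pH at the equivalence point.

n(HClO) = 0.2534 x 0.01542 = 0.003907 mol; V(LiOH) at equivalence = 0.003907/0.3606 = 0.01084 L.
At equivalence all the acid is converted to ClO-; total volume = 0.01542 + 0.01084 = 0.02626 L, so [ClO-] = 0.003907/0.02626 = 0.1488 M.
Kb = Kw/Ka = 1.0e-14 / 3.0 x 10^-8 = 3.33e-7.
[OH^-] = sqrt(Kb x [ClO-]) = sqrt(3.33e-7 x 0.1488) = 0.000223 M.
pOH = 3.65, so pH = 14.00 - 3.65 = 10.35.

10.35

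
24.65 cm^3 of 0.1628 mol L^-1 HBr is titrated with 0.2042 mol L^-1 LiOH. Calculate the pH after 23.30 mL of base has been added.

n(acid) = 0.1628 x 0.02465 = 0.004013 mol; n(LiOH) added = 0.2042 x 0.02330 = 0.004758 mol.
Base is in excess by 0.004758 - 0.004013 = 0.0007448 mol in a total volume of 0.04795 L.
[OH^-] = 0.0007448/0.04795 = 0.01553 M, so pOH = 1.81 and pH = 14.00 - 1.81 = 12.19.

12.19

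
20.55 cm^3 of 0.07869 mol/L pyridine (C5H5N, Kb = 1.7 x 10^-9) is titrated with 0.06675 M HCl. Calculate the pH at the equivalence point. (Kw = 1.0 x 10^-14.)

n(C5H5N) = 0.07869 x 0.02055 = 0.001617 mol; V(HCl) at equivalence = 0.001617/0.06675 = 0.02423 L.
At equivalence the base is fully converted to C5H5NH+; total volume = 0.04478 L, so [C5H5NH+] = 0.001617/0.04478 = 0.03611 M.
Ka(C5H5NH+) = Kw/Kb = 1.0e-14 / 1.7 x 10^-9 = 5.88e-6.
[H^+] = sqrt(Ka x [C5H5NH+]) = sqrt(5.88e-6 x 0.03611) = 0.000461 M.
pH = -log(0.000461) = 3.34.

3.34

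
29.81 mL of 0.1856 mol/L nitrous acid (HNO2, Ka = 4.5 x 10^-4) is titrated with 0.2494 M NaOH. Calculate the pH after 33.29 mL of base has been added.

12.64

n(acid) = 0.1856 x 0.02981 = 0.005533 mol; n(NaOH) added = 0.2494 x 0.03329 = 0.008303 mol.
Base is in excess by 0.008303 - 0.005533 = 0.002770 mol in a total volume of 0.06310 L.
[OH^-] = 0.002770/0.06310 = 0.04390 M, so pOH = 1.36 and pH = 14.00 - 1.36 = 12.64.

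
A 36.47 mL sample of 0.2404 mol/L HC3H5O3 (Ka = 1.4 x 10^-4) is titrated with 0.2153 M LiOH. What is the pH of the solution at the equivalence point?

n(HC3H5O3) = 0.2404 x 0.03647 = 0.008767 mol; V(LiOH) at equivalence = 0.008767/0.2153 = 0.04072 L.
At equivalence all the acid is converted to C3H5O3-; total volume = 0.03647 + 0.04072 = 0.07719 L, so [C3H5O3-] = 0.008767/0.07719 = 0.1136 M.
Kb = Kw/Ka = 1.0e-14 / 1.4 x 10^-4 = 7.14e-11.
[OH^-] = sqrt(Kb x [C3H5O3-]) = sqrt(7.14e-11 x 0.1136) = 2.85e-6 M.
pOH = 5.55, so pH = 14.00 - 5.55 = 8.45.

8.45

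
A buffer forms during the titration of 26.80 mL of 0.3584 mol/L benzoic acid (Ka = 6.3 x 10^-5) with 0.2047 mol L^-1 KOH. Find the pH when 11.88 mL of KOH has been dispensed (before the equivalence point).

3.73

Initial n(C6H5COOH) = 0.3584 x 0.02680 = 0.009605 mol.
n(KOH) added = 0.2047 x 0.01188 = 0.002432 mol, converting that many moles of C6H5COOH to C6H5COO-.
Remaining n(C6H5COOH) = 0.007173 mol; n(C6H5COO-) = 0.002432 mol.
By Henderson-Hasselbalch, pH = pKa + log([A^-]/[HA]) = 4.20 + log(0.002432/0.007173) = 4.20 + (-0.47) = 3.73.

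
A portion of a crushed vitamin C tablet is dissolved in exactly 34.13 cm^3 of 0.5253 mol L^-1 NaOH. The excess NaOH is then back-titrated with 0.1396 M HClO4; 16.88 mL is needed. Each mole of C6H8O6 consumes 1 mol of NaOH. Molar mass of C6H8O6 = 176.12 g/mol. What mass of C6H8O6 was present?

2.74 g

Total n(NaOH) added = 0.5253 x 0.03413 = 0.01793 mol.
n(HClO4) used = 0.1396 x 0.01688 = 0.002356 mol, which equals the excess n(NaOH).
So n(NaOH) consumed by the sample = 0.01793 - 0.002356 = 0.01557 mol.
n(C6H8O6) = 0.01557 / 1 = 0.01557 mol.
mass = 0.01557 mol x 176.12 g/mol = 2.74 g.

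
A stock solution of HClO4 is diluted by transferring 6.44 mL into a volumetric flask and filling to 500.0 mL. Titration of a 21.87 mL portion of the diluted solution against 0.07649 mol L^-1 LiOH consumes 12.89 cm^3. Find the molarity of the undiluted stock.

n(LiOH) = 0.07649 x 0.01289 = 0.0009860 mol.
n(HClO4) in the aliquot = 0.0009860 mol.
[diluted HClO4] = 0.0009860 / 0.02187 = 0.04508 M.
Dilution factor = 500.0/6.440 = 77.64, so [stock] = 0.04508 x 77.64 = 3.50 M.

3.50 M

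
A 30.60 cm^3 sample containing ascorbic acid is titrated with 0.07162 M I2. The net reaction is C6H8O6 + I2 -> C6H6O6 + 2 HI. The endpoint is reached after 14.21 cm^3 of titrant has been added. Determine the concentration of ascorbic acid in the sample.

0.0333 M

n(I2) = 0.07162 x 0.01421 = 0.001018 mol.
From the balanced equation, 1 mol I2 reacts with 1 mol ascorbic acid, so n(ascorbic acid) = 0.001018 x 1/1 = 0.001018 mol.
[ascorbic acid] = 0.001018 / 0.03060 L = 0.0333 M.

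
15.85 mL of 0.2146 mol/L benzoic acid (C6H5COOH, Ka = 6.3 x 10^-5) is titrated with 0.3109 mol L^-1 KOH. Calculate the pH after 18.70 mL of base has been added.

12.84

n(acid) = 0.2146 x 0.01585 = 0.003401 mol; n(KOH) added = 0.3109 x 0.01870 = 0.005814 mol.
Base is in excess by 0.005814 - 0.003401 = 0.002412 mol in a total volume of 0.03455 L.
[OH^-] = 0.002412/0.03455 = 0.06982 M, so pOH = 1.16 and pH = 14.00 - 1.16 = 12.84.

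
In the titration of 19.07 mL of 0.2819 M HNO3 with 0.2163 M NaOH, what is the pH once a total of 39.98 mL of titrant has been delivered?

12.74

n(acid) = 0.2819 x 0.01907 = 0.005376 mol; n(NaOH) added = 0.2163 x 0.03998 = 0.008648 mol.
Base is in excess by 0.008648 - 0.005376 = 0.003272 mol in a total volume of 0.05905 L.
[OH^-] = 0.003272/0.05905 = 0.05541 M, so pOH = 1.26 and pH = 14.00 - 1.26 = 12.74.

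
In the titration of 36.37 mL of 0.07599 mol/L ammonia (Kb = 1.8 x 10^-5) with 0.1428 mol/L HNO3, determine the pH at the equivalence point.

5.28

n(NH3) = 0.07599 x 0.03637 = 0.002764 mol; V(HNO3) at equivalence = 0.002764/0.1428 = 0.01935 L.
At equivalence the base is fully converted to NH4+; total volume = 0.05572 L, so [NH4+] = 0.002764/0.05572 = 0.04960 M.
Ka(NH4+) = Kw/Kb = 1.0e-14 / 1.8 x 10^-5 = 5.56e-10.
[H^+] = sqrt(Ka x [NH4+]) = sqrt(5.56e-10 x 0.04960) = 5.25e-6 M.
pH = -log(5.25e-6) = 5.28.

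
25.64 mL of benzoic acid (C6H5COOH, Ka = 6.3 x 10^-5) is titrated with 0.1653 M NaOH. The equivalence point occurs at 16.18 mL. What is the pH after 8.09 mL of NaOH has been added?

4.20

8.09 mL is exactly half the equivalence volume (16.18/2), i.e. the half-equivalence point.
There, n(HA) = n(A^-), so pH = pKa = -log(6.3 x 10^-5) = 4.20.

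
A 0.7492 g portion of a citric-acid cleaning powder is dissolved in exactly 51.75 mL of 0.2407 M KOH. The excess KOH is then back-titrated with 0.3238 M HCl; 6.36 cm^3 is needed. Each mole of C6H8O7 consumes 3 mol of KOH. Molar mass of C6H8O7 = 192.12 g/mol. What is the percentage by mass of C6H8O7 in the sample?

Total n(KOH) added = 0.2407 x 0.05175 = 0.01246 mol.
n(HCl) used = 0.3238 x 0.006360 = 0.002059 mol, which equals the excess n(KOH).
So n(KOH) consumed by the sample = 0.01246 - 0.002059 = 0.01040 mol.
n(C6H8O7) = 0.01040 / 3 = 0.003466 mol.
mass C6H8O7 = 0.003466 x 192.12 = 0.6658 g, so %C6H8O7 = 0.6658/0.7492 x 100 = 88.9%.

88.9%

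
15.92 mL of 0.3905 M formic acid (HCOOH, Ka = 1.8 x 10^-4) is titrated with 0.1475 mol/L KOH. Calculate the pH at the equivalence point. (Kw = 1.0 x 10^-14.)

8.39

n(HCOOH) = 0.3905 x 0.01592 = 0.006217 mol; V(KOH) at equivalence = 0.006217/0.1475 = 0.04215 L.
At equivalence all the acid is converted to HCOO-; total volume = 0.01592 + 0.04215 = 0.05807 L, so [HCOO-] = 0.006217/0.05807 = 0.1071 M.
Kb = Kw/Ka = 1.0e-14 / 1.8 x 10^-4 = 5.56e-11.
[OH^-] = sqrt(Kb x [HCOO-]) = sqrt(5.56e-11 x 0.1071) = 2.44e-6 M.
pOH = 5.61, so pH = 14.00 - 5.61 = 8.39.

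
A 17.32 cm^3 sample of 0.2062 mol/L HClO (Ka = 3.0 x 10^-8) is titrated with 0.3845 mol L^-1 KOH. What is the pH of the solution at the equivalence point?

n(HClO) = 0.2062 x 0.01732 = 0.003571 mol; V(KOH) at equivalence = 0.003571/0.3845 = 0.009288 L.
At equivalence all the acid is converted to ClO-; total volume = 0.01732 + 0.009288 = 0.02661 L, so [ClO-] = 0.003571/0.02661 = 0.1342 M.
Kb = Kw/Ka = 1.0e-14 / 3.0 x 10^-8 = 3.33e-7.
[OH^-] = sqrt(Kb x [ClO-]) = sqrt(3.33e-7 x 0.1342) = 0.000212 M.
pOH = 3.67, so pH = 14.00 - 3.67 = 10.33.

10.33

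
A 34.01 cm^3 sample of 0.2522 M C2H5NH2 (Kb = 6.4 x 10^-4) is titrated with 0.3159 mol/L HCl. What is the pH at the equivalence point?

5.83

n(C2H5NH2) = 0.2522 x 0.03401 = 0.008577 mol; V(HCl) at equivalence = 0.008577/0.3159 = 0.02715 L.
At equivalence the base is fully converted to C2H5NH3+; total volume = 0.06116 L, so [C2H5NH3+] = 0.008577/0.06116 = 0.1402 M.
Ka(C2H5NH3+) = Kw/Kb = 1.0e-14 / 6.4 x 10^-4 = 1.56e-11.
[H^+] = sqrt(Ka x [C2H5NH3+]) = sqrt(1.56e-11 x 0.1402) = 1.48e-6 M.
pH = -log(1.48e-6) = 5.83.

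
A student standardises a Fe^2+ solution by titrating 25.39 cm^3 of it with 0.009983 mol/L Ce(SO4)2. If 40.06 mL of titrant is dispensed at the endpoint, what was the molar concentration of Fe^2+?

n(Ce(SO4)2) = 0.009983 x 0.04006 = 0.0003999 mol.
From the balanced equation, 1 mol Ce(SO4)2 reacts with 1 mol Fe^2+, so n(Fe^2+) = 0.0003999 x 1/1 = 0.0003999 mol.
[Fe^2+] = 0.0003999 / 0.02539 L = 0.0158 M.

0.0158 M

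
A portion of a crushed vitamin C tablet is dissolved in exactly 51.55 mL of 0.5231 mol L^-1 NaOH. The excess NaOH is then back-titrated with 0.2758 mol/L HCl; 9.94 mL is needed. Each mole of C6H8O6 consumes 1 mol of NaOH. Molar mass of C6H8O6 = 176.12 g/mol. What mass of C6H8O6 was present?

4.27 g

Total n(NaOH) added = 0.5231 x 0.05155 = 0.02697 mol.
n(HCl) used = 0.2758 x 0.009940 = 0.002741 mol, which equals the excess n(NaOH).
So n(NaOH) consumed by the sample = 0.02697 - 0.002741 = 0.02422 mol.
n(C6H8O6) = 0.02422 / 1 = 0.02422 mol.
mass = 0.02422 mol x 176.12 g/mol = 4.27 g.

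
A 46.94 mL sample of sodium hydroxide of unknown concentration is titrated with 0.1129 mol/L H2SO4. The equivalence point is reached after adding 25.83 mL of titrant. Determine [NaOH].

n(H2SO4) delivered = 0.1129 x 0.02583 = 0.002916 mol.
The reaction is 2 NaOH + 1 H2SO4, so n(NaOH) = 0.002916 x 2/1 = 0.005832 mol.
[NaOH] = 0.005832 mol / 0.04694 L = 0.124 M.

0.124 M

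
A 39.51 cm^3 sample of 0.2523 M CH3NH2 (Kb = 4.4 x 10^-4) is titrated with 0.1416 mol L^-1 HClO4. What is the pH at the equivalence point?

5.84

n(CH3NH2) = 0.2523 x 0.03951 = 0.009968 mol; V(HClO4) at equivalence = 0.009968/0.1416 = 0.07040 L.
At equivalence the base is fully converted to CH3NH3+; total volume = 0.1099 L, so [CH3NH3+] = 0.009968/0.1099 = 0.09070 M.
Ka(CH3NH3+) = Kw/Kb = 1.0e-14 / 4.4 x 10^-4 = 2.27e-11.
[H^+] = sqrt(Ka x [CH3NH3+]) = sqrt(2.27e-11 x 0.09070) = 1.44e-6 M.
pH = -log(1.44e-6) = 5.84.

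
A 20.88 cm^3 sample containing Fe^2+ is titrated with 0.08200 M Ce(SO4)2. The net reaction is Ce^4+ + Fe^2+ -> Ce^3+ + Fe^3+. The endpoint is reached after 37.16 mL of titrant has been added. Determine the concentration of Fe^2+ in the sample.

0.146 M

n(Ce(SO4)2) = 0.08200 x 0.03716 = 0.003047 mol.
From the balanced equation, 1 mol Ce(SO4)2 reacts with 1 mol Fe^2+, so n(Fe^2+) = 0.003047 x 1/1 = 0.003047 mol.
[Fe^2+] = 0.003047 / 0.02088 L = 0.146 M.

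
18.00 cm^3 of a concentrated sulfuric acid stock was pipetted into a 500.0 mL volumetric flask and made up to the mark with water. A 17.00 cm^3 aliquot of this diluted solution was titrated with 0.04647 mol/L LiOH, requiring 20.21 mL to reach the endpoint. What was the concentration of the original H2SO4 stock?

0.767 M

n(LiOH) = 0.04647 x 0.02021 = 0.0009392 mol.
n(H2SO4) in the aliquot = 0.0009392 x 1/2 = 0.0004696 mol.
[diluted H2SO4] = 0.0004696 / 0.01700 = 0.02762 M.
Dilution factor = 500.0/18.00 = 27.78, so [stock] = 0.02762 x 27.78 = 0.767 M.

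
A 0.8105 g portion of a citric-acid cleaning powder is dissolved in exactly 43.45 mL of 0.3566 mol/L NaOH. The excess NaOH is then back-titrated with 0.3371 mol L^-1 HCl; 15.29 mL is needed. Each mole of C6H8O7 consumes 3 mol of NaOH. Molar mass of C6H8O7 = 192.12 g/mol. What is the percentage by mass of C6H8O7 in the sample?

81.7%

Total n(NaOH) added = 0.3566 x 0.04345 = 0.01549 mol.
n(HCl) used = 0.3371 x 0.01529 = 0.005154 mol, which equals the excess n(NaOH).
So n(NaOH) consumed by the sample = 0.01549 - 0.005154 = 0.01034 mol.
n(C6H8O7) = 0.01034 / 3 = 0.003447 mol.
mass C6H8O7 = 0.003447 x 192.12 = 0.6622 g, so %C6H8O7 = 0.6622/0.8105 x 100 = 81.7%.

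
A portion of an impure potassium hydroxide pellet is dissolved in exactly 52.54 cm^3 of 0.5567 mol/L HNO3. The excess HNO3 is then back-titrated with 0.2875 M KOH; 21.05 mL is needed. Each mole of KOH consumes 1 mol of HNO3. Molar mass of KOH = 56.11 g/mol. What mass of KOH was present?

Total n(HNO3) added = 0.5567 x 0.05254 = 0.02925 mol.
n(KOH) used = 0.2875 x 0.02105 = 0.006052 mol, which equals the excess n(HNO3).
So n(HNO3) consumed by the sample = 0.02925 - 0.006052 = 0.02320 mol.
n(KOH) = 0.02320 / 1 = 0.02320 mol.
mass = 0.02320 mol x 56.11 g/mol = 1.30 g.

1.30 g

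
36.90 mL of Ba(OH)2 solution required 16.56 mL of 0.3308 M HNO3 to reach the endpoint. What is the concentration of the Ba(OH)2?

n(HNO3) delivered = 0.3308 x 0.01656 = 0.005478 mol.
The reaction is 1 Ba(OH)2 + 2 HNO3, so n(Ba(OH)2) = 0.005478 x 1/2 = 0.002739 mol.
[Ba(OH)2] = 0.002739 mol / 0.03690 L = 0.0742 M.

0.0742 M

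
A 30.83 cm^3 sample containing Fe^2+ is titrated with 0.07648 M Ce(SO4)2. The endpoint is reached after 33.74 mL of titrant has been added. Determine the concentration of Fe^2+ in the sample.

n(Ce(SO4)2) = 0.07648 x 0.03374 = 0.002580 mol.
From the balanced equation, 1 mol Ce(SO4)2 reacts with 1 mol Fe^2+, so n(Fe^2+) = 0.002580 x 1/1 = 0.002580 mol.
[Fe^2+] = 0.002580 / 0.03083 L = 0.0837 M.

0.0837 M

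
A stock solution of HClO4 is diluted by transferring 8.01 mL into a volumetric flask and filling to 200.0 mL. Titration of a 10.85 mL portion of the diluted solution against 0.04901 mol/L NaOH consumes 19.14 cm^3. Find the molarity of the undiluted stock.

2.16 M

n(NaOH) = 0.04901 x 0.01914 = 0.0009381 mol.
n(HClO4) in the aliquot = 0.0009381 mol.
[diluted HClO4] = 0.0009381 / 0.01085 = 0.08646 M.
Dilution factor = 200.0/8.010 = 24.97, so [stock] = 0.08646 x 24.97 = 2.16 M.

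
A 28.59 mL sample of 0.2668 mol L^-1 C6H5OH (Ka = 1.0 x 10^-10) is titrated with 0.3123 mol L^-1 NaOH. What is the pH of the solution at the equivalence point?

11.58

n(C6H5OH) = 0.2668 x 0.02859 = 0.007628 mol; V(NaOH) at equivalence = 0.007628/0.3123 = 0.02442 L.
At equivalence all the acid is converted to C6H5O-; total volume = 0.02859 + 0.02442 = 0.05301 L, so [C6H5O-] = 0.007628/0.05301 = 0.1439 M.
Kb = Kw/Ka = 1.0e-14 / 1.0 x 10^-10 = 0.000100.
[OH^-] = sqrt(Kb x [C6H5O-]) = sqrt(0.000100 x 0.1439) = 0.00379 M.
pOH = 2.42, so pH = 14.00 - 2.42 = 11.58.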